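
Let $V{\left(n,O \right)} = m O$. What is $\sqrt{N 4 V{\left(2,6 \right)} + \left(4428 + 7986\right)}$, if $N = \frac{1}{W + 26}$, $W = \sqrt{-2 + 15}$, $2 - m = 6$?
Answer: $\sqrt{12414 - \frac{96}{26 + \sqrt{13}}} \approx 111.4$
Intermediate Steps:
$m = -4$ ($m = 2 - 6 = -4$)
$W = \sqrt{13} \approx 3.6056$
$V{\left(n,O \right)} = - 4 O$
$N = \frac{1}{26 + \sqrt{13}}$ ($N = \frac{1}{\sqrt{13} + 26} = \frac{1}{26 + \sqrt{13}} \approx 0.033777$)
$\sqrt{N 4 V{\left(2,6 \right)} + \left(4428 + 7986\right)} = \sqrt{\left(\frac{2}{51} - \frac{\sqrt{13}}{663}\right) 4 \left(\left(-4\right) 6\right) + \left(4428 + 7986\right)} = \sqrt{\left(\frac{8}{51} - \frac{4 \sqrt{13}}{663}\right) \left(-24\right) + 12414} = \sqrt{\left(- \frac{64}{17} + \frac{32 \sqrt{13}}{221}\right) + 12414} = \sqrt{\frac{210974}{17} + \frac{32 \sqrt{13}}{221}}$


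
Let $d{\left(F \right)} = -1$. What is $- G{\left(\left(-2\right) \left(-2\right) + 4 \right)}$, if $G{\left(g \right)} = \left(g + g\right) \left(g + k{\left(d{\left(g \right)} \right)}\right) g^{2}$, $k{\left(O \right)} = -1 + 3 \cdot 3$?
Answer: $-16384$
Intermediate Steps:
$k{\left(O \right)} = 8$ ($k{\left(O \right)} = -1 + 9 = 8$)
$G{\left(g \right)} = 2 g^{3} \left(8 + g\right)$ ($G{\left(g \right)} = \left(g + g\right) \left(g + 8\right) g^{2} = 2 g \left(8 + g\right) g^{2} = 2 g^{3} \left(8 + g\right)$)
$- G{\left(\left(-2\right) \left(-2\right) + 4 \right)} = - 2 \left(\left(-2\right) \left(-2\right) + 4\right)^{3} \left(8 + \left(\left(-2\right) \left(-2\right) + 4\right)\right) = - 2 \left(4 + 4\right)^{3} \left(8 + \left(4 + 4\right)\right) = - 2 \cdot 8^{3} \left(8 + 8\right) = - 2 \cdot 512 \cdot 16 = \left(-1\right) 16384 = -16384$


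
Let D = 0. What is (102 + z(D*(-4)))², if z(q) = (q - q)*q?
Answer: 10404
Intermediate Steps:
z(q) = 0 (z(q) = 0*q = 0)
(102 + z(D*(-4)))² = (102 + 0)² = 102² = 10404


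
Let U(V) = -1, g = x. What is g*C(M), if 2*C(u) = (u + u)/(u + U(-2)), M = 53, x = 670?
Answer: 17755/26 ≈ 682.88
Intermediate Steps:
g = 670
C(u) = u/(-1 + u) (C(u) = ((u + u)/(u - 1))/2 = ((2*u)/(-1 + u))/2 = (2*u/(-1 + u))/2 = u/(-1 + u))
g*C(M) = 670*(53/(-1 + 53)) = 670*(53/52) = 17755/26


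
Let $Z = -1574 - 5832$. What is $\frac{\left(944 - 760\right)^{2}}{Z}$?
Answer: $- \frac{32}{7} \approx -4.5714$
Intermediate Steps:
$Z = -7406$ ($Z = -1574 - 5832 = -7406$)
$\frac{\left(944 - 760\right)^{2}}{Z} = \frac{\left(944 - 760\right)^{2}}{-7406} = 184^{2} \left(- \frac{1}{7406}\right) = 33856 \left(- \frac{1}{7406}\right) = - \frac{32}{7}$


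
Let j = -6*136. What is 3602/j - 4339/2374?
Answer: -3022943/484296 ≈ -6.2419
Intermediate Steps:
j = -816
3602/j - 4339/2374 = 3602/(-816) - 4339/2374 = 3602*(-1/816) - 4339*1/2374 = -1801/408 - 4339/2374 = -3022943/484296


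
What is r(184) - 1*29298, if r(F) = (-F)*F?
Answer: -63154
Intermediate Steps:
r(F) = -F**2
r(184) - 1*29298 = -1*184**2 - 1*29298 = -1*33856 - 29298 = -33856 - 29298 = -63154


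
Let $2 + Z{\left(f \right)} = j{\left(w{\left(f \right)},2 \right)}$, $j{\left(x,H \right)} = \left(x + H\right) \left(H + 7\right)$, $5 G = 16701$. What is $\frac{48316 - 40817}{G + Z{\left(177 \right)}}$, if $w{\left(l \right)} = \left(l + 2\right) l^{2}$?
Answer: $\frac{37495}{252371876} \approx 0.00014857$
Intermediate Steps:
$w{\left(l \right)} = l^{2} \left(2 + l\right)$ ($w{\left(l \right)} = \left(2 + l\right) l^{2} = l^{2} \left(2 + l\right)$)
$G = \frac{16701}{5}$ ($G = \frac{1}{5} \cdot 16701 = \frac{16701}{5} \approx 3340.2$)
$j{\left(x,H \right)} = \left(7 + H\right) \left(H + x\right)$ ($j{\left(x,H \right)} = \left(H + x\right) \left(7 + H\right) = \left(7 + H\right) \left(H + x\right)$)
$Z{\left(f \right)} = 16 + 9 f^{2} \left(2 + f\right)$ ($Z{\left(f \right)} = -2 + \left(2^{2} + 7 \cdot 2 + 7 f^{2} \left(2 + f\right) + 2 f^{2} \left(2 + f\right)\right) = -2 + \left(4 + 14 + 7 f^{2} \left(2 + f\right) + 2 f^{2} \left(2 + f\right)\right) = -2 + \left(18 + 9 f^{2} \left(2 + f\right)\right) = 16 + 9 f^{2} \left(2 + f\right)$)
$\frac{48316 - 40817}{G + Z{\left(177 \right)}} = \frac{48316 - 40817}{\frac{16701}{5} + \left(16 + 9 \cdot 177^{2} \left(2 + 177\right)\right)} = \frac{7499}{\frac{16701}{5} + \left(16 + 9 \cdot 31329 \cdot 179\right)} = \frac{7499}{\frac{16701}{5} + \left(16 + 50471019\right)} = \frac{7499}{\frac{16701}{5} + 50471035} = \frac{7499}{\frac{252371876}{5}} = 7499 \cdot \frac{5}{252371876} = \frac{37495}{252371876}$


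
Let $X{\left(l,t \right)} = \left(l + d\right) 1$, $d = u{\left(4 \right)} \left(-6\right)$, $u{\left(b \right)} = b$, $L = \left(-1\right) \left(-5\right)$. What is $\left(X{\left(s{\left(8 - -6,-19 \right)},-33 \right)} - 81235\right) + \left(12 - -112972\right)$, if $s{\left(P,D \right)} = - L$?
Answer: $31720$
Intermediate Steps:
$L = 5$
$d = -24$ ($d = 4 \left(-6\right) = -24$)
$s{\left(P,D \right)} = -5$ ($s{\left(P,D \right)} = \left(-1\right) 5 = -5$)
$X{\left(l,t \right)} = -24 + l$ ($X{\left(l,t \right)} = \left(l - 24\right) 1 = \left(-24 + l\right) 1 = -24 + l$)
$\left(X{\left(s{\left(8 - -6,-19 \right)},-33 \right)} - 81235\right) + \left(12 - -112972\right) = \left(\left(-24 - 5\right) - 81235\right) + \left(12 - -112972\right) = \left(-29 - 81235\right) + \left(12 + 112972\right) = -81264 + 112984 = 31720$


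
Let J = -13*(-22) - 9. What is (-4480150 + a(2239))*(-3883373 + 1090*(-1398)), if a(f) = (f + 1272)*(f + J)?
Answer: -23540355312518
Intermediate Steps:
J = 277 (J = 286 - 9 = 277)
a(f) = (277 + f)*(1272 + f) (a(f) = (f + 1272)*(f + 277) = (1272 + f)*(277 + f) = (277 + f)*(1272 + f))
(-4480150 + a(2239))*(-3883373 + 1090*(-1398)) = (-4480150 + (352344 + 2239**2 + 1549*2239))*(-3883373 + 1090*(-1398)) = (-4480150 + (352344 + 5013121 + 3468211))*(-3883373 - 1523820) = (-4480150 + 8833676)*(-5407193) = 4353526*(-5407193) = -23540355312518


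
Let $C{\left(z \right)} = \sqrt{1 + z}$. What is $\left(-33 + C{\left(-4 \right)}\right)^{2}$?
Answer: $\left(33 - i \sqrt{3}\right)^{2} \approx 1086.0 - 114.32 i$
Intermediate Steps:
$\left(-33 + C{\left(-4 \right)}\right)^{2} = \left(-33 + \sqrt{1 - 4}\right)^{2} = \left(-33 + \sqrt{-3}\right)^{2} = \left(-33 + i \sqrt{3}\right)^{2}$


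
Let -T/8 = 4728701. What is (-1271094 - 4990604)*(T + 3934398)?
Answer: 212241568666580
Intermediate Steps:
T = -37829608 (T = -8*4728701 = -37829608)
(-1271094 - 4990604)*(T + 3934398) = (-1271094 - 4990604)*(-37829608 + 3934398) = -6261698*(-33895210) = 212241568666580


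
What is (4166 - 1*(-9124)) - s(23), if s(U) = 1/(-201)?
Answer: 2671291/201 ≈ 13290.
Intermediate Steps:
s(U) = -1/201
(4166 - 1*(-9124)) - s(23) = (4166 - 1*(-9124)) - 1*(-1/201) = (4166 + 9124) + 1/201 = 13290 + 1/201 = 2671291/201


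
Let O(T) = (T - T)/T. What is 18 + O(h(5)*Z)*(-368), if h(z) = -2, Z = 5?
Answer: 18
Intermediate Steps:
O(T) = 0 (O(T) = 0/T = 0)
18 + O(h(5)*Z)*(-368) = 18 + 0*(-368) = 18 + 0 = 18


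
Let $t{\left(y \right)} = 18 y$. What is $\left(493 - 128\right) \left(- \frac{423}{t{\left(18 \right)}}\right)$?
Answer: $- \frac{17155}{36} \approx -476.53$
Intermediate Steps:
$\left(493 - 128\right) \left(- \frac{423}{t{\left(18 \right)}}\right) = \left(493 - 128\right) \left(- \frac{423}{18 \cdot 18}\right) = 365 \left(- \frac{423}{324}\right) = 365 \left(\left(-423\right) \frac{1}{324}\right) = 365 \left(- \frac{47}{36}\right) = - \frac{17155}{36}$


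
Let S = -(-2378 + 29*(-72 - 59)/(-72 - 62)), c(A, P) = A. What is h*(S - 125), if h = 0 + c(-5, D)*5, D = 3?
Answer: -7452575/134 ≈ -55616.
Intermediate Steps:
S = 314853/134 (S = -29/(1/(-131/(-134) - 82)) = -29/(1/(-131*(-1/134) - 82)) = -29/(1/(131/134 - 82)) = -29/(1/(-10857/134)) = -29/(-134/10857) = -29*(-10857/134) = 314853/134 ≈ 2349.6)
h = -25 (h = 0 - 5*5 = 0 - 25 = -25)
h*(S - 125) = -25*(314853/134 - 125) = -25*298103/134 = -7452575/134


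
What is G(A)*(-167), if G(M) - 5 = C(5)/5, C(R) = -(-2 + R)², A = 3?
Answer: -2672/5 ≈ -534.40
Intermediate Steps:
G(M) = 16/5 (G(M) = 5 - (-2 + 5)²/5 = 5 - 1*3²*(⅕) = 5 - 1*9*(⅕) = 5 - 9*⅕ = 5 - 9/5 = 16/5)
G(A)*(-167) = (16/5)*(-167) = -2672/5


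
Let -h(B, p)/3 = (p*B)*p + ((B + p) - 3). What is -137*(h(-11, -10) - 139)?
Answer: -442921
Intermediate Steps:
h(B, p) = 9 - 3*B - 3*p - 3*B*p**2 (h(B, p) = -3*((p*B)*p + ((B + p) - 3)) = -3*((B*p)*p + (-3 + B + p)) = -3*(B*p**2 + (-3 + B + p)) = -3*(-3 + B + p + B*p**2) = 9 - 3*B - 3*p - 3*B*p**2)
-137*(h(-11, -10) - 139) = -137*((9 - 3*(-11) - 3*(-10) - 3*(-11)*(-10)**2) - 139) = -137*((9 + 33 + 30 - 3*(-11)*100) - 139) = -137*((9 + 33 + 30 + 3300) - 139) = -137*(3372 - 139) = -137*3233 = -442921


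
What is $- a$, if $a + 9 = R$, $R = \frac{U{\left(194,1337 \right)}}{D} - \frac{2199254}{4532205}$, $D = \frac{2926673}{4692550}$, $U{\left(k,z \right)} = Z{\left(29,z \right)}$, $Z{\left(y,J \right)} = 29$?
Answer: $- \frac{490945323272123}{13264282003965} \approx -37.013$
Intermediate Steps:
$U{\left(k,z \right)} = 29$
$D = \frac{2926673}{4692550}$ ($D = 2926673 \cdot \frac{1}{4692550} = \frac{2926673}{4692550} \approx 0.62368$)
$R = \frac{610323861307808}{13264282003965}$ ($R = \frac{29}{\frac{2926673}{4692550}} - \frac{2199254}{4532205} = 29 \cdot \frac{4692550}{2926673} - \frac{2199254}{4532205} = \frac{136083950}{2926673} - \frac{2199254}{4532205} = \frac{610323861307808}{13264282003965} \approx 46.013$)
$a = \frac{490945323272123}{13264282003965}$ ($a = -9 + \frac{610323861307808}{13264282003965} = \frac{490945323272123}{13264282003965} \approx 37.013$)
$- a = \left(-1\right) \frac{490945323272123}{13264282003965} = - \frac{490945323272123}{13264282003965}$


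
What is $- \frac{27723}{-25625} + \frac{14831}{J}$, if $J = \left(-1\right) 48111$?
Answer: $\frac{953736878}{1232844375} \approx 0.77361$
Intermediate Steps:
$J = -48111$
$- \frac{27723}{-25625} + \frac{14831}{J} = - \frac{27723}{-25625} + \frac{14831}{-48111} = \left(-27723\right) \left(- \frac{1}{25625}\right) + 14831 \left(- \frac{1}{48111}\right) = \frac{27723}{25625} - \frac{14831}{48111} = \frac{953736878}{1232844375}$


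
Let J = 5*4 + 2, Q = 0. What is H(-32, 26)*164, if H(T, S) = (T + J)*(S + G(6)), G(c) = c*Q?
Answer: -42640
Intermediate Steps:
G(c) = 0 (G(c) = c*0 = 0)
J = 22 (J = 20 + 2 = 22)
H(T, S) = S*(22 + T) (H(T, S) = (T + 22)*(S + 0) = (22 + T)*S = S*(22 + T))
H(-32, 26)*164 = (26*(22 - 32))*164 = (26*(-10))*164 = -260*164 = -42640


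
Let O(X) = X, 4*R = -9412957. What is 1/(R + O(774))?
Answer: -4/9409861 ≈ -4.2509e-7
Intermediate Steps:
R = -9412957/4 (R = (1/4)*(-9412957) = -9412957/4 ≈ -2.3532e+6)
1/(R + O(774)) = 1/(-9412957/4 + 774) = 1/(-9409861/4) = -4/9409861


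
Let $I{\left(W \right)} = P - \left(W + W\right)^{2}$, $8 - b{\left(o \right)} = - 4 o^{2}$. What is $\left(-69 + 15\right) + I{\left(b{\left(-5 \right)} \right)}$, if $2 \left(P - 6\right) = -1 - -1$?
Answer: $-46704$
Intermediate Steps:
$b{\left(o \right)} = 8 + 4 o^{2}$ ($b{\left(o \right)} = 8 - - 4 o^{2} = 8 + 4 o^{2}$)
$P = 6$ ($P = 6 + \frac{-1 - -1}{2} = 6 + \frac{-1 + 1}{2} = 6 + \frac{1}{2} \cdot 0 = 6 + 0 = 6$)
$I{\left(W \right)} = 6 - 4 W^{2}$ ($I{\left(W \right)} = 6 - \left(W + W\right)^{2} = 6 - \left(2 W\right)^{2} = 6 - 4 W^{2}$)
$\left(-69 + 15\right) + I{\left(b{\left(-5 \right)} \right)} = \left(-69 + 15\right) + \left(6 - 4 \left(8 + 4 \left(-5\right)^{2}\right)^{2}\right) = -54 + \left(6 - 4 \left(8 + 4 \cdot 25\right)^{2}\right) = -54 + \left(6 - 4 \left(8 + 100\right)^{2}\right) = -54 + \left(6 - 4 \cdot 108^{2}\right) = -54 + \left(6 - 46656\right) = -54 - 46650 = -46704$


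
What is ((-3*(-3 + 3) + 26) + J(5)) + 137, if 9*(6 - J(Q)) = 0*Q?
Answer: 169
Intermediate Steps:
J(Q) = 6 (J(Q) = 6 - 0*Q = 6 - 1/9*0 = 6 + 0 = 6)
((-3*(-3 + 3) + 26) + J(5)) + 137 = ((-3*(-3 + 3) + 26) + 6) + 137 = ((-3*0 + 26) + 6) + 137 = ((0 + 26) + 6) + 137 = (26 + 6) + 137 = 32 + 137 = 169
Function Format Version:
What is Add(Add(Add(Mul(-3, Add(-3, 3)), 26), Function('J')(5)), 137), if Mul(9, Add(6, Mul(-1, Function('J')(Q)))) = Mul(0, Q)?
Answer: 169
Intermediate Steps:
Function('J')(Q) = 6 (Function('J')(Q) = Add(6, Mul(Rational(-1, 9), Mul(0, Q))) = Add(6, Mul(Rational(-1, 9), 0)) = Add(6, 0) = 6)
Add(Add(Add(Mul(-3, Add(-3, 3)), 26), Function('J')(5)), 137) = Add(Add(Add(Mul(-3, Add(-3, 3)), 26), 6), 137) = Add(Add(Add(Mul(-3, 0), 26), 6), 137) = Add(Add(Add(0, 26), 6), 137) = Add(Add(26, 6), 137) = Add(32, 137) = 169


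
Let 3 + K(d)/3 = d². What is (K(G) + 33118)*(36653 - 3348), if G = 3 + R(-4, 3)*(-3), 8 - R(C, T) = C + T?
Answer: 1160246285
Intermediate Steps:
R(C, T) = 8 - C - T (R(C, T) = 8 - (C + T) = 8 + (-C - T) = 8 - C - T)
G = -24 (G = 3 + (8 - 1*(-4) - 1*3)*(-3) = 3 + (8 + 4 - 3)*(-3) = 3 + 9*(-3) = 3 - 27 = -24)
K(d) = -9 + 3*d²
(K(G) + 33118)*(36653 - 3348) = ((-9 + 3*(-24)²) + 33118)*(36653 - 3348) = ((-9 + 3*576) + 33118)*33305 = ((-9 + 1728) + 33118)*33305 = (1719 + 33118)*33305 = 34837*33305 = 1160246285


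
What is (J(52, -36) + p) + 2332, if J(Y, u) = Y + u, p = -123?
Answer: 2225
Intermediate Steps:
(J(52, -36) + p) + 2332 = ((52 - 36) - 123) + 2332 = (16 - 123) + 2332 = -107 + 2332 = 2225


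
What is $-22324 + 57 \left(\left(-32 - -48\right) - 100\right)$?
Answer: $-27112$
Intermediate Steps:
$-22324 + 57 \left(\left(-32 - -48\right) - 100\right) = -22324 + 57 \left(\left(-32 + 48\right) - 100\right) = -22324 + 57 \left(16 - 100\right) = -22324 + 57 \left(-84\right) = -22324 - 4788 = -27112$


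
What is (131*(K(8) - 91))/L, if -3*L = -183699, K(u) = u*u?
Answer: -1179/20411 ≈ -0.057763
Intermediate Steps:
K(u) = u²
L = 61233 (L = -⅓*(-183699) = 61233)
(131*(K(8) - 91))/L = (131*(8² - 91))/61233 = (131*(64 - 91))*(1/61233) = (131*(-27))*(1/61233) = -3537*1/61233 = -1179/20411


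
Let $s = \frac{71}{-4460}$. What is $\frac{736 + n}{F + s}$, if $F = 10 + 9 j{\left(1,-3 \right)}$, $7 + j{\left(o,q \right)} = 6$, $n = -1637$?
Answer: $- \frac{4018460}{4389} \approx -915.58$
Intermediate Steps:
$s = - \frac{71}{4460}$ ($s = 71 \left(- \frac{1}{4460}\right) = - \frac{71}{4460} \approx -0.015919$)
$j{\left(o,q \right)} = -1$ ($j{\left(o,q \right)} = -7 + 6 = -1$)
$F = 1$ ($F = 10 + 9 \left(-1\right) = 10 - 9 = 1$)
$\frac{736 + n}{F + s} = \frac{736 - 1637}{1 - \frac{71}{4460}} = - \frac{901}{\frac{4389}{4460}} = \left(-901\right) \frac{4460}{4389} = - \frac{4018460}{4389}$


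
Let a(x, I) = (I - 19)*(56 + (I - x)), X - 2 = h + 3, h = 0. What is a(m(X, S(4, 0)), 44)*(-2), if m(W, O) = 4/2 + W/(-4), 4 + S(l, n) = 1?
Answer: -9925/2 ≈ -4962.5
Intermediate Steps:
X = 5 (X = 2 + (0 + 3) = 2 + 3 = 5)
S(l, n) = -3 (S(l, n) = -4 + 1 = -3)
m(W, O) = 2 - W/4 (m(W, O) = 4*(½) + W*(-¼) = 2 - W/4)
a(x, I) = (-19 + I)*(56 + I - x)
a(m(X, S(4, 0)), 44)*(-2) = (-1064 + 44² + 19*(2 - ¼*5) + 37*44 - 1*44*(2 - ¼*5))*(-2) = (-1064 + 1936 + 19*(2 - 5/4) + 1628 - 1*44*(2 - 5/4))*(-2) = (-1064 + 1936 + 19*(¾) + 1628 - 1*44*¾)*(-2) = (-1064 + 1936 + 57/4 + 1628 - 33)*(-2) = (9925/4)*(-2) = -9925/2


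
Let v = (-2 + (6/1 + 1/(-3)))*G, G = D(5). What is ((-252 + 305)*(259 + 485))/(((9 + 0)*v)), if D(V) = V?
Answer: 13144/55 ≈ 238.98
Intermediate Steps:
G = 5
v = 55/3 (v = (-2 + (6/1 + 1/(-3)))*5 = (-2 + (6*1 + 1*(-⅓)))*5 = (-2 + (6 - ⅓))*5 = (-2 + 17/3)*5 = (11/3)*5 = 55/3 ≈ 18.333)
((-252 + 305)*(259 + 485))/(((9 + 0)*v)) = ((-252 + 305)*(259 + 485))/(((9 + 0)*(55/3))) = (53*744)/((9*(55/3))) = 39432/165 = 39432*(1/165) = 13144/55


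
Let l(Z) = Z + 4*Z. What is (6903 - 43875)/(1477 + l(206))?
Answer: -36972/2507 ≈ -14.748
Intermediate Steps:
l(Z) = 5*Z
(6903 - 43875)/(1477 + l(206)) = (6903 - 43875)/(1477 + 5*206) = -36972/(1477 + 1030) = -36972/2507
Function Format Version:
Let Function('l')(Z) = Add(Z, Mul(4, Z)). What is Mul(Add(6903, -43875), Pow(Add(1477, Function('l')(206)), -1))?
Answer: Rational(-36972, 2507) ≈ -14.748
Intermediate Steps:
Function('l')(Z) = Mul(5, Z)
Mul(Add(6903, -43875), Pow(Add(1477, Function('l')(206)), -1)) = Mul(Add(6903, -43875), Pow(Add(1477, Mul(5, 206)), -1)) = Mul(-36972, Pow(Add(1477, 1030), -1)) = Mul(-36972, Pow(2507, -1)) = Mul(-36972, Rational(1, 2507)) = Rational(-36972, 2507)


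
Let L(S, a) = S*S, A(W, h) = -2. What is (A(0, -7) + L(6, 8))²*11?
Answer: 12716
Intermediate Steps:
L(S, a) = S²
(A(0, -7) + L(6, 8))²*11 = (-2 + 6²)²*11 = (-2 + 36)²*11 = 34²*11 = 1156*11 = 12716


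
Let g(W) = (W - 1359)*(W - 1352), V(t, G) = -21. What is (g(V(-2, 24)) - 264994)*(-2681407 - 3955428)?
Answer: -10816355293910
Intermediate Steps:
g(W) = (-1359 + W)*(-1352 + W)
(g(V(-2, 24)) - 264994)*(-2681407 - 3955428) = ((1837368 + (-21)² - 2711*(-21)) - 264994)*(-2681407 - 3955428) = ((1837368 + 441 + 56931) - 264994)*(-6636835) = (1894740 - 264994)*(-6636835) = 1629746*(-6636835) = -10816355293910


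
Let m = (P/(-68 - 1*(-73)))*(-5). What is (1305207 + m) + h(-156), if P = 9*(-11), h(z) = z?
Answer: 1305150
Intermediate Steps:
P = -99
m = 99 (m = (-99/(-68 - 1*(-73)))*(-5) = (-99/(-68 + 73))*(-5) = (-99/5)*(-5) = ((⅕)*(-99))*(-5) = -99/5*(-5) = 99)
(1305207 + m) + h(-156) = (1305207 + 99) - 156 = 1305306 - 156 = 1305150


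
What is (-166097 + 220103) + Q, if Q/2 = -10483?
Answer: 33040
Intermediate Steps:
Q = -20966 (Q = 2*(-10483) = -20966)
(-166097 + 220103) + Q = (-166097 + 220103) - 20966 = 54006 - 20966 = 33040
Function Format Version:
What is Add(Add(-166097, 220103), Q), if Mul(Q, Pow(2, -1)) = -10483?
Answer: 33040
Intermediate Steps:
Q = -20966 (Q = Mul(2, -10483) = -20966)
Add(Add(-166097, 220103), Q) = Add(Add(-166097, 220103), -20966) = Add(54006, -20966) = 33040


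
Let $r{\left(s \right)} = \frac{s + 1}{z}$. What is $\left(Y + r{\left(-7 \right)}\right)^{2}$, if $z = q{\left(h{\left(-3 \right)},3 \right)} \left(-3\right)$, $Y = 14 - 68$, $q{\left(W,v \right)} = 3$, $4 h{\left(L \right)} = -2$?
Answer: $\frac{25600}{9} \approx 2844.4$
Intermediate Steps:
$h{\left(L \right)} = - \frac{1}{2}$ ($h{\left(L \right)} = \frac{1}{4} \left(-2\right) = - \frac{1}{2}$)
$Y = -54$
$z = -9$ ($z = 3 \left(-3\right) = -9$)
$r{\left(s \right)} = - \frac{1}{9} - \frac{s}{9}$ ($r{\left(s \right)} = \frac{s + 1}{-9} = \left(1 + s\right) \left(- \frac{1}{9}\right) = - \frac{1}{9} - \frac{s}{9}$)
$\left(Y + r{\left(-7 \right)}\right)^{2} = \left(-54 - - \frac{2}{3}\right)^{2} = \left(-54 + \left(- \frac{1}{9} + \frac{7}{9}\right)\right)^{2} = \left(-54 + \frac{2}{3}\right)^{2} = \left(- \frac{160}{3}\right)^{2} = \frac{25600}{9}$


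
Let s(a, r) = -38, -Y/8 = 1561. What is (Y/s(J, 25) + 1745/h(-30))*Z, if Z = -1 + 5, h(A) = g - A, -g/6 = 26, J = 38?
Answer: 1507178/1197 ≈ 1259.1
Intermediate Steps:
g = -156 (g = -6*26 = -156)
Y = -12488 (Y = -8*1561 = -12488)
h(A) = -156 - A
Z = 4
(Y/s(J, 25) + 1745/h(-30))*Z = (-12488/(-38) + 1745/(-156 - 1*(-30)))*4 = (-12488*(-1/38) + 1745/(-156 + 30))*4 = (6244/19 + 1745/(-126))*4 = (6244/19 + 1745*(-1/126))*4 = (6244/19 - 1745/126)*4 = (753589/2394)*4 = 1507178/1197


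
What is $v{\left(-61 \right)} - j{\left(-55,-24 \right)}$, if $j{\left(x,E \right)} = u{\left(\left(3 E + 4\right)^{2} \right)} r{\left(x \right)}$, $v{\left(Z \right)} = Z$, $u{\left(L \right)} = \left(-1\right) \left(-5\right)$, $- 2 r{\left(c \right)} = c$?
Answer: $- \frac{397}{2} \approx -198.5$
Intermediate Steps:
$r{\left(c \right)} = - \frac{c}{2}$
$u{\left(L \right)} = 5$
$j{\left(x,E \right)} = - \frac{5 x}{2}$ ($j{\left(x,E \right)} = 5 \left(- \frac{x}{2}\right) = - \frac{5 x}{2}$)
$v{\left(-61 \right)} - j{\left(-55,-24 \right)} = -61 - \left(- \frac{5}{2}\right) \left(-55\right) = -61 - \frac{275}{2} = - \frac{397}{2}$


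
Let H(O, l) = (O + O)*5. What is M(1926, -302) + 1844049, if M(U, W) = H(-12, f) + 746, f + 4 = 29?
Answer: 1844675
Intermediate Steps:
f = 25 (f = -4 + 29 = 25)
H(O, l) = 10*O (H(O, l) = (2*O)*5 = 10*O)
M(U, W) = 626 (M(U, W) = 10*(-12) + 746 = -120 + 746 = 626)
M(1926, -302) + 1844049 = 626 + 1844049 = 1844675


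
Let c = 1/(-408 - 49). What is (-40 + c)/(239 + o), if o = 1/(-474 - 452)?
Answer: -16928206/101140041 ≈ -0.16737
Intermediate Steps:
c = -1/457 (c = 1/(-457) = -1/457 ≈ -0.0021882)
o = -1/926 (o = 1/(-926) = -1/926 ≈ -0.0010799)
(-40 + c)/(239 + o) = (-40 - 1/457)/(239 - 1/926) = -18281/(457*221313/926) = -18281/457*926/221313 = -16928206/101140041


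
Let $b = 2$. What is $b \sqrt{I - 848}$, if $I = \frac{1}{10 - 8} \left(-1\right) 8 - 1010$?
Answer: $14 i \sqrt{38} \approx 86.302 i$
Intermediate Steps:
$I = -1014$ ($I = \frac{1}{2} \left(-1\right) 8 - 1010 = \left(- \frac{1}{2}\right) 8 - 1010 = -4 - 1010 = -1014$)
$b \sqrt{I - 848} = 2 \sqrt{-1014 - 848} = 2 \sqrt{-1862} = 2 \cdot 7 i \sqrt{38} = 14 i \sqrt{38}$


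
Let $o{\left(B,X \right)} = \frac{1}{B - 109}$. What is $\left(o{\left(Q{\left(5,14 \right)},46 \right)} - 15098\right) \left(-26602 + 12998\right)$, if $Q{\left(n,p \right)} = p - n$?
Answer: $\frac{5134833201}{25} \approx 2.0539 \cdot 10^{8}$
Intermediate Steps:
$o{\left(B,X \right)} = \frac{1}{-109 + B}$
$\left(o{\left(Q{\left(5,14 \right)},46 \right)} - 15098\right) \left(-26602 + 12998\right) = \left(\frac{1}{-109 + \left(14 - 5\right)} - 15098\right) \left(-26602 + 12998\right) = \left(\frac{1}{-109 + \left(14 - 5\right)} - 15098\right) \left(-13604\right) = \left(\frac{1}{-109 + 9} - 15098\right) \left(-13604\right) = \left(\frac{1}{-100} - 15098\right) \left(-13604\right) = \left(- \frac{1}{100} - 15098\right) \left(-13604\right) = \left(- \frac{1509801}{100}\right) \left(-13604\right) = \frac{5134833201}{25}$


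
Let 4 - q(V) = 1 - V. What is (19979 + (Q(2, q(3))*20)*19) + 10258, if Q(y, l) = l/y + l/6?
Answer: 31757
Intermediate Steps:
q(V) = 3 + V (q(V) = 4 - (1 - V) = 4 + (-1 + V) = 3 + V)
Q(y, l) = l/6 + l/y (Q(y, l) = l/y + l*(⅙) = l/y + l/6 = l/6 + l/y)
(19979 + (Q(2, q(3))*20)*19) + 10258 = (19979 + (((3 + 3)/6 + (3 + 3)/2)*20)*19) + 10258 = (19979 + (((⅙)*6 + 6*(½))*20)*19) + 10258 = (19979 + ((1 + 3)*20)*19) + 10258 = (19979 + (4*20)*19) + 10258 = (19979 + 80*19) + 10258 = (19979 + 1520) + 10258 = 21499 + 10258 = 31757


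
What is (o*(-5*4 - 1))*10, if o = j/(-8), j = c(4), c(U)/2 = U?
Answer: 210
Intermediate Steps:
c(U) = 2*U
j = 8 (j = 2*4 = 8)
o = -1 (o = 8/(-8) = 8*(-1/8) = -1)
(o*(-5*4 - 1))*10 = -(-5*4 - 1)*10 = -(-20 - 1)*10 = -1*(-21)*10 = 21*10 = 210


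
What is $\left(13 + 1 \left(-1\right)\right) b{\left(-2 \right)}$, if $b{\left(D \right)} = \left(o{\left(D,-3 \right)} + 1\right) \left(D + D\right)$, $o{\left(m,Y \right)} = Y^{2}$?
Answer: $-480$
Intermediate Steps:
$b{\left(D \right)} = 20 D$ ($b{\left(D \right)} = \left(\left(-3\right)^{2} + 1\right) \left(D + D\right) = \left(9 + 1\right) 2 D = 10 \cdot 2 D = 20 D$)
$\left(13 + 1 \left(-1\right)\right) b{\left(-2 \right)} = \left(13 + 1 \left(-1\right)\right) 20 \left(-2\right) = \left(13 - 1\right) \left(-40\right) = 12 \left(-40\right) = -480$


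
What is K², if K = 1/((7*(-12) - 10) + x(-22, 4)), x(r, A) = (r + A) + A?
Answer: 1/11664 ≈ 8.5734e-5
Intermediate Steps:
x(r, A) = r + 2*A (x(r, A) = (A + r) + A = r + 2*A)
K = -1/108 (K = 1/((7*(-12) - 10) + (-22 + 2*4)) = 1/((-84 - 10) + (-22 + 8)) = 1/(-94 - 14) = 1/(-108) = -1/108 ≈ -0.0092593)
K² = (-1/108)² = 1/11664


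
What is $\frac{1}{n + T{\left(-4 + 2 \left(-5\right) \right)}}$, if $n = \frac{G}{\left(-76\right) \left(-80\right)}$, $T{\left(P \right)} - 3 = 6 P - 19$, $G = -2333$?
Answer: $- \frac{6080}{610333} \approx -0.0099618$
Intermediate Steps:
$T{\left(P \right)} = -16 + 6 P$ ($T{\left(P \right)} = 3 + \left(6 P - 19\right) = 3 + \left(-19 + 6 P\right) = -16 + 6 P$)
$n = - \frac{2333}{6080}$ ($n = - \frac{2333}{\left(-76\right) \left(-80\right)} = - \frac{2333}{6080} \approx -0.38372$)
$\frac{1}{n + T{\left(-4 + 2 \left(-5\right) \right)}} = \frac{1}{- \frac{2333}{6080} + \left(-16 + 6 \left(-4 + 2 \left(-5\right)\right)\right)} = \frac{1}{- \frac{2333}{6080} + \left(-16 + 6 \left(-4 - 10\right)\right)} = \frac{1}{- \frac{2333}{6080} + \left(-16 + 6 \left(-14\right)\right)} = \frac{1}{- \frac{2333}{6080} - 100} = \frac{1}{- \frac{610333}{6080}} = - \frac{6080}{610333}$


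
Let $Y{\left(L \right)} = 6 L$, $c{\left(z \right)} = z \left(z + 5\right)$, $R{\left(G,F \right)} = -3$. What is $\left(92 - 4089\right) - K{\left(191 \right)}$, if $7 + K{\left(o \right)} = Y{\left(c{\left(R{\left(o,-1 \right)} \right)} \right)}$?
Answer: $-3954$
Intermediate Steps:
$c{\left(z \right)} = z \left(5 + z\right)$
$K{\left(o \right)} = -43$ ($K{\left(o \right)} = -7 + 6 \left(- 3 \left(5 - 3\right)\right) = -7 + 6 \left(\left(-3\right) 2\right) = -7 + 6 \left(-6\right) = -7 - 36 = -43$)
$\left(92 - 4089\right) - K{\left(191 \right)} = \left(92 - 4089\right) - -43 = \left(92 - 4089\right) + 43 = -3997 + 43 = -3954$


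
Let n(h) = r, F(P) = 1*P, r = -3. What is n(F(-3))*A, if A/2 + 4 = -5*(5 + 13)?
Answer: 564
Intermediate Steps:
F(P) = P
n(h) = -3
A = -188 (A = -8 + 2*(-5*(5 + 13)) = -8 + 2*(-5*18) = -8 + 2*(-90) = -8 - 180 = -188)
n(F(-3))*A = -3*(-188) = 564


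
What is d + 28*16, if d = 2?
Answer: 450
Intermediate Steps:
d + 28*16 = 2 + 28*16 = 2 + 448 = 450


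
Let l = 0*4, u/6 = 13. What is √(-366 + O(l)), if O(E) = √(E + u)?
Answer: √(-366 + √78) ≈ 18.899*I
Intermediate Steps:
u = 78 (u = 6*13 = 78)
l = 0
O(E) = √(78 + E) (O(E) = √(E + 78) = √(78 + E))
√(-366 + O(l)) = √(-366 + √(78 + 0)) = √(-366 + √78)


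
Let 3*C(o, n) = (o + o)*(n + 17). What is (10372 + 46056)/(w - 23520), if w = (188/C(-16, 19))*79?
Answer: -5417088/2261633 ≈ -2.3952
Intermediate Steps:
C(o, n) = 2*o*(17 + n)/3 (C(o, n) = ((o + o)*(n + 17))/3 = ((2*o)*(17 + n))/3 = (2*o*(17 + n))/3 = 2*o*(17 + n)/3)
w = -3713/96 (w = (188/(((2/3)*(-16)*(17 + 19))))*79 = (188/(((2/3)*(-16)*36)))*79 = (188/(-384))*79 = (188*(-1/384))*79 = -47/96*79 = -3713/96 ≈ -38.677)
(10372 + 46056)/(w - 23520) = (10372 + 46056)/(-3713/96 - 23520) = 56428/(-2261633/96) = 56428*(-96/2261633) = -5417088/2261633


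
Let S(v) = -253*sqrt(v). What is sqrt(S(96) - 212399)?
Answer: sqrt(-212399 - 1012*sqrt(6)) ≈ 463.55*I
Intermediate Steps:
sqrt(S(96) - 212399) = sqrt(-1012*sqrt(6) - 212399) = sqrt(-212399 - 1012*sqrt(6))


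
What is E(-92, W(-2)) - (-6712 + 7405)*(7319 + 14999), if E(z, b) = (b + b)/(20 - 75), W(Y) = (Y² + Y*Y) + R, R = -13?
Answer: -170130112/11 ≈ -1.5466e+7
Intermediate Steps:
W(Y) = -13 + 2*Y² (W(Y) = (Y² + Y*Y) - 13 = (Y² + Y²) - 13 = 2*Y² - 13 = -13 + 2*Y²)
E(z, b) = -2*b/55 (E(z, b) = (2*b)/(-55) = (2*b)*(-1/55) = -2*b/55)
E(-92, W(-2)) - (-6712 + 7405)*(7319 + 14999) = -2*(-13 + 2*(-2)²)/55 - (-6712 + 7405)*(7319 + 14999) = -2*(-13 + 2*4)/55 - 693*22318 = -2*(-13 + 8)/55 - 1*15466374 = -2/55*(-5) - 15466374 = 2/11 - 15466374 = -170130112/11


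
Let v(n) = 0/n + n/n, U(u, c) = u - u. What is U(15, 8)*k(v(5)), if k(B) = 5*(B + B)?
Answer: 0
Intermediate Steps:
U(u, c) = 0
v(n) = 1 (v(n) = 0 + 1 = 1)
k(B) = 10*B (k(B) = 5*(2*B) = 10*B)
U(15, 8)*k(v(5)) = 0*(10*1) = 0*10 = 0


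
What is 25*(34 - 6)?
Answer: 700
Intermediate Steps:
25*(34 - 6) = 25*28 = 700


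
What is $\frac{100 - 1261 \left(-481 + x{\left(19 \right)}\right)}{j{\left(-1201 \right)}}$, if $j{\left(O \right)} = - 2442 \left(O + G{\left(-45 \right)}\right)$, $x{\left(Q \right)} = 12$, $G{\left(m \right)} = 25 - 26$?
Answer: $\frac{591509}{2935284} \approx 0.20152$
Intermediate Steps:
$G{\left(m \right)} = -1$
$j{\left(O \right)} = 2442 - 2442 O$ ($j{\left(O \right)} = - 2442 \left(O - 1\right) = - 2442 \left(-1 + O\right) = 2442 - 2442 O$)
$\frac{100 - 1261 \left(-481 + x{\left(19 \right)}\right)}{j{\left(-1201 \right)}} = \frac{100 - 1261 \left(-481 + 12\right)}{2442 - -2932842} = \frac{100 - -591409}{2442 + 2932842} = \frac{100 + 591409}{2935284} = 591509 \cdot \frac{1}{2935284} = \frac{591509}{2935284}$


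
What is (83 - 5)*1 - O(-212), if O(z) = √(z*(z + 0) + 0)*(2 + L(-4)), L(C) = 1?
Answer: -558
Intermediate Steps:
O(z) = 3*√(z²) (O(z) = √(z*(z + 0) + 0)*(2 + 1) = √(z*z + 0)*3 = √(z² + 0)*3 = √(z²)*3 = 3*√(z²))
(83 - 5)*1 - O(-212) = (83 - 5)*1 - 3*√((-212)²) = 78*1 - 3*√44944 = 78 - 3*212 = 78 - 1*636 = 78 - 636 = -558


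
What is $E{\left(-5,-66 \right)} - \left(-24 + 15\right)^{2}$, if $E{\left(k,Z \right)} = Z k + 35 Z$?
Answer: $-2061$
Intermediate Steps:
$E{\left(k,Z \right)} = 35 Z + Z k$
$E{\left(-5,-66 \right)} - \left(-24 + 15\right)^{2} = - 66 \left(35 - 5\right) - \left(-24 + 15\right)^{2} = \left(-66\right) 30 - \left(-9\right)^{2} = -1980 - 81 = -2061$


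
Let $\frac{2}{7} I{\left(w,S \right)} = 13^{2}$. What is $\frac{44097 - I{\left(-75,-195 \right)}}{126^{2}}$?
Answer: $\frac{87011}{31752} \approx 2.7403$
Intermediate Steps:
$I{\left(w,S \right)} = \frac{1183}{2}$ ($I{\left(w,S \right)} = \frac{7 \cdot 13^{2}}{2} = \frac{7}{2} \cdot 169 = \frac{1183}{2}$)
$\frac{44097 - I{\left(-75,-195 \right)}}{126^{2}} = \frac{44097 - \frac{1183}{2}}{126^{2}} = \frac{44097 - \frac{1183}{2}}{15876} = \frac{87011}{2} \cdot \frac{1}{15876} = \frac{87011}{31752}$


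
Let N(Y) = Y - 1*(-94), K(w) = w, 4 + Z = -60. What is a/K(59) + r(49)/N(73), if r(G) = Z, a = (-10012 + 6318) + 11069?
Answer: 20811/167 ≈ 124.62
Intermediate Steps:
Z = -64 (Z = -4 - 60 = -64)
a = 7375 (a = -3694 + 11069 = 7375)
r(G) = -64
N(Y) = 94 + Y (N(Y) = Y + 94 = 94 + Y)
a/K(59) + r(49)/N(73) = 7375/59 - 64/(94 + 73) = 7375*(1/59) - 64/167 = 125 - 64*1/167 = 125 - 64/167 = 20811/167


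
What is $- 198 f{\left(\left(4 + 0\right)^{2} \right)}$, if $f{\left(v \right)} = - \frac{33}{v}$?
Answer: $\frac{3267}{8} \approx 408.38$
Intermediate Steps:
$- 198 f{\left(\left(4 + 0\right)^{2} \right)} = - 198 \left(- \frac{33}{\left(4 + 0\right)^{2}}\right) = - 198 \left(- \frac{33}{4^{2}}\right) = - 198 \left(- \frac{33}{16}\right) = - 198 \left(\left(-33\right) \frac{1}{16}\right) = \left(-198\right) \left(- \frac{33}{16}\right) = \frac{3267}{8}$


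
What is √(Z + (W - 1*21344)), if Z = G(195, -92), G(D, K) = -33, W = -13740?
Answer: I*√35117 ≈ 187.4*I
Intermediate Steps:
Z = -33
√(Z + (W - 1*21344)) = √(-33 + (-13740 - 1*21344)) = √(-33 + (-13740 - 21344)) = √(-33 - 35084) = √(-35117) = I*√35117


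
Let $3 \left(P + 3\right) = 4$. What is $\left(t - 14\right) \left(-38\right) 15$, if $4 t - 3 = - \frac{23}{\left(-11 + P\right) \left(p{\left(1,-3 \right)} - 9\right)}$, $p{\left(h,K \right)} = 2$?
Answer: $\frac{212505}{28} \approx 7589.5$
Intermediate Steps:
$P = - \frac{5}{3}$ ($P = -3 + \frac{1}{3} \cdot 4 = -3 + \frac{4}{3} = - \frac{5}{3} \approx -1.6667$)
$t = \frac{729}{1064}$ ($t = \frac{3}{4} + \frac{\left(-23\right) \frac{1}{\left(-11 - \frac{5}{3}\right) \left(2 - 9\right)}}{4} = \frac{3}{4} + \frac{\left(-23\right) \frac{1}{\left(- \frac{38}{3}\right) \left(-7\right)}}{4} = \frac{3}{4} + \frac{\left(-23\right) \frac{1}{\frac{266}{3}}}{4} = \frac{3}{4} + \frac{\left(-23\right) \frac{3}{266}}{4} = \frac{3}{4} + \frac{1}{4} \left(- \frac{69}{266}\right) = \frac{3}{4} - \frac{69}{1064} = \frac{729}{1064} \approx 0.68515$)
$\left(t - 14\right) \left(-38\right) 15 = \left(\frac{729}{1064} - 14\right) \left(-38\right) 15 = \left(- \frac{14167}{1064}\right) \left(-38\right) 15 = \frac{14167}{28} \cdot 15 = \frac{212505}{28}$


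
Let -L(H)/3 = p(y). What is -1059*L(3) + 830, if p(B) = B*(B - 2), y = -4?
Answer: 77078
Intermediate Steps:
p(B) = B*(-2 + B)
L(H) = -72 (L(H) = -(-12)*(-2 - 4) = -(-12)*(-6) = -3*24 = -72)
-1059*L(3) + 830 = -1059*(-72) + 830 = 76248 + 830 = 77078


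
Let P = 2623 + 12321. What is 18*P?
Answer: 268992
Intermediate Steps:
P = 14944
18*P = 18*14944 = 268992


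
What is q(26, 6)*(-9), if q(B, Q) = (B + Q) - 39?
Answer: 63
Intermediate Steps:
q(B, Q) = -39 + B + Q
q(26, 6)*(-9) = (-39 + 26 + 6)*(-9) = -7*(-9) = 63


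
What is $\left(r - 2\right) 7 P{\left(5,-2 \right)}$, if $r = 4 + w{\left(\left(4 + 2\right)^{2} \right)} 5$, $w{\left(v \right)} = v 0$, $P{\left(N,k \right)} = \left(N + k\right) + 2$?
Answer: $70$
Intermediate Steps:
$P{\left(N,k \right)} = 2 + N + k$
$w{\left(v \right)} = 0$
$r = 4$ ($r = 4 + 0 \cdot 5 = 4 + 0 = 4$)
$\left(r - 2\right) 7 P{\left(5,-2 \right)} = \left(4 - 2\right) 7 \left(2 + 5 - 2\right) = 2 \cdot 7 \cdot 5 = 14 \cdot 5 = 70$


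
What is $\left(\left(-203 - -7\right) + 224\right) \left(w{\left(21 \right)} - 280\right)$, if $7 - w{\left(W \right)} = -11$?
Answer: $-7336$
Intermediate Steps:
$w{\left(W \right)} = 18$ ($w{\left(W \right)} = 7 - -11 = 7 + 11 = 18$)
$\left(\left(-203 - -7\right) + 224\right) \left(w{\left(21 \right)} - 280\right) = \left(\left(-203 - -7\right) + 224\right) \left(18 - 280\right) = \left(\left(-203 + 7\right) + 224\right) \left(-262\right) = \left(-196 + 224\right) \left(-262\right) = 28 \left(-262\right) = -7336$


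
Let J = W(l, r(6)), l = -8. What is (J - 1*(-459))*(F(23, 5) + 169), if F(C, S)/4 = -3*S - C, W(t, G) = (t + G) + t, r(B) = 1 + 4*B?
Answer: 7956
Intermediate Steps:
W(t, G) = G + 2*t (W(t, G) = (G + t) + t = G + 2*t)
F(C, S) = -12*S - 4*C (F(C, S) = 4*(-3*S - C) = 4*(-C - 3*S) = -12*S - 4*C)
J = 9 (J = (1 + 4*6) + 2*(-8) = (1 + 24) - 16 = 25 - 16 = 9)
(J - 1*(-459))*(F(23, 5) + 169) = (9 - 1*(-459))*((-12*5 - 4*23) + 169) = (9 + 459)*((-60 - 92) + 169) = 468*(-152 + 169) = 468*17 = 7956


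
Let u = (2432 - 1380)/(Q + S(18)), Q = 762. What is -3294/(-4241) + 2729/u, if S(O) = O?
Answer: 2257735677/1115383 ≈ 2024.2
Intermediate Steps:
u = 263/195 (u = (2432 - 1380)/(762 + 18) = 1052/780 = 1052*(1/780) = 263/195 ≈ 1.3487)
-3294/(-4241) + 2729/u = -3294/(-4241) + 2729/(263/195) = -3294*(-1/4241) + 2729*(195/263) = 3294/4241 + 532155/263 = 2257735677/1115383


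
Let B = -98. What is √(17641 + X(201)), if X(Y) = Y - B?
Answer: 2*√4485 ≈ 133.94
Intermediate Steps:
X(Y) = 98 + Y (X(Y) = Y - 1*(-98) = Y + 98 = 98 + Y)
√(17641 + X(201)) = √(17641 + (98 + 201)) = √(17641 + 299) = √17940 = 2*√4485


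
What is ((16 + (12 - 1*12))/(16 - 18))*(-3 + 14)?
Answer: -88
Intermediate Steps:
((16 + (12 - 1*12))/(16 - 18))*(-3 + 14) = ((16 + (12 - 12))/(-2))*11 = ((16 + 0)*(-½))*11 = (16*(-½))*11 = -8*11 = -88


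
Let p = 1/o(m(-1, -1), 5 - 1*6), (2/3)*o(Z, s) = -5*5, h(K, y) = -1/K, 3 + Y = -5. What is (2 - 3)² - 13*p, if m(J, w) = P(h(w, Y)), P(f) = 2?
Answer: 101/75 ≈ 1.3467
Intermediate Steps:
Y = -8 (Y = -3 - 5 = -8)
m(J, w) = 2
o(Z, s) = -75/2 (o(Z, s) = 3*(-5*5)/2 = (3/2)*(-25) = -75/2)
p = -2/75 (p = 1/(-75/2) = -2/75 ≈ -0.026667)
(2 - 3)² - 13*p = (2 - 3)² - 13*(-2/75) = (-1)² + 26/75 = 1 + 26/75 = 101/75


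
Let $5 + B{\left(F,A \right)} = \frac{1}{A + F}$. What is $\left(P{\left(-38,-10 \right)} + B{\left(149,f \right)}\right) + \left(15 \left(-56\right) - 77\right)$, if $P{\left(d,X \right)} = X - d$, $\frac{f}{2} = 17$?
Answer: $- \frac{163601}{183} \approx -893.99$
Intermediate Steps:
$f = 34$ ($f = 2 \cdot 17 = 34$)
$B{\left(F,A \right)} = -5 + \frac{1}{A + F}$
$\left(P{\left(-38,-10 \right)} + B{\left(149,f \right)}\right) + \left(15 \left(-56\right) - 77\right) = \left(\left(-10 - -38\right) + \frac{1 - 170 - 745}{34 + 149}\right) + \left(15 \left(-56\right) - 77\right) = \left(\left(-10 + 38\right) + \frac{1 - 170 - 745}{183}\right) - 917 = \left(28 + \frac{1}{183} \left(-914\right)\right) - 917 = \left(28 - \frac{914}{183}\right) - 917 = \frac{4210}{183} - 917 = - \frac{163601}{183}$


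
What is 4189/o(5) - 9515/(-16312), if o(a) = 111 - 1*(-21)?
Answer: 17396737/538296 ≈ 32.318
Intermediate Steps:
o(a) = 132 (o(a) = 111 + 21 = 132)
4189/o(5) - 9515/(-16312) = 4189/132 - 9515/(-16312) = 4189*(1/132) - 9515*(-1/16312) = 4189/132 + 9515/16312 = 17396737/538296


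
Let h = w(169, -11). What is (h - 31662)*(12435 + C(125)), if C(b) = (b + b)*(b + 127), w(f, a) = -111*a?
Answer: -2296316835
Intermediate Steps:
h = 1221 (h = -111*(-11) = 1221)
C(b) = 2*b*(127 + b) (C(b) = (2*b)*(127 + b) = 2*b*(127 + b))
(h - 31662)*(12435 + C(125)) = (1221 - 31662)*(12435 + 2*125*(127 + 125)) = -30441*(12435 + 2*125*252) = -30441*(12435 + 63000) = -30441*75435 = -2296316835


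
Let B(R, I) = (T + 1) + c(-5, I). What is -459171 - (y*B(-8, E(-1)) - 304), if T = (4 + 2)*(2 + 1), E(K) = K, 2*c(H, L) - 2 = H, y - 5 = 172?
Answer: -923929/2 ≈ -4.6196e+5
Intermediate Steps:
y = 177 (y = 5 + 172 = 177)
c(H, L) = 1 + H/2
T = 18 (T = 6*3 = 18)
B(R, I) = 35/2 (B(R, I) = (18 + 1) + (1 + (½)*(-5)) = 19 + (1 - 5/2) = 19 - 3/2 = 35/2)
-459171 - (y*B(-8, E(-1)) - 304) = -459171 - (177*(35/2) - 304) = -459171 - (6195/2 - 304) = -459171 - 1*5587/2 = -459171 - 5587/2 = -923929/2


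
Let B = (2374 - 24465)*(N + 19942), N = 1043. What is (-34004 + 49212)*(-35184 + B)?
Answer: -7050654167352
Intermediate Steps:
B = -463579635 (B = (2374 - 24465)*(1043 + 19942) = -22091*20985 = -463579635)
(-34004 + 49212)*(-35184 + B) = (-34004 + 49212)*(-35184 - 463579635) = 15208*(-463614819) = -7050654167352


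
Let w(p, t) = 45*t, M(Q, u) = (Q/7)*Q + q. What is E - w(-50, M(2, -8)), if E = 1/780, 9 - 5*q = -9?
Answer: -1024913/5460 ≈ -187.71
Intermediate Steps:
q = 18/5 (q = 9/5 - ⅕*(-9) = 9/5 + 9/5 = 18/5 ≈ 3.6000)
M(Q, u) = 18/5 + Q²/7 (M(Q, u) = (Q/7)*Q + 18/5 = Q²/7 + 18/5 = 18/5 + Q²/7)
E = 1/780 ≈ 0.0012821
E - w(-50, M(2, -8)) = 1/780 - 45*(18/5 + (⅐)*2²) = 1/780 - 45*(18/5 + (⅐)*4) = 1/780 - 45*(18/5 + 4/7) = 1/780 - 45*146/35 = 1/780 - 1*1314/7 = 1/780 - 1314/7 = -1024913/5460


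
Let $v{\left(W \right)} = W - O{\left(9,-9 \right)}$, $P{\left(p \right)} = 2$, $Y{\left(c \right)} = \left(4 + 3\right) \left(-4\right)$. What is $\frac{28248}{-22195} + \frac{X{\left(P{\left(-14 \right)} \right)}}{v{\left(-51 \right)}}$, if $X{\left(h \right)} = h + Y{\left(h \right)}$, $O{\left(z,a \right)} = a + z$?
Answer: $- \frac{863578}{1131945} \approx -0.76291$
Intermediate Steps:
$Y{\left(c \right)} = -28$ ($Y{\left(c \right)} = 7 \left(-4\right) = -28$)
$v{\left(W \right)} = W$ ($v{\left(W \right)} = W - \left(-9 + 9\right) = W - 0 = W + 0 = W$)
$X{\left(h \right)} = -28 + h$ ($X{\left(h \right)} = h - 28 = -28 + h$)
$\frac{28248}{-22195} + \frac{X{\left(P{\left(-14 \right)} \right)}}{v{\left(-51 \right)}} = \frac{28248}{-22195} + \frac{-28 + 2}{-51} = 28248 \left(- \frac{1}{22195}\right) - - \frac{26}{51} = - \frac{28248}{22195} + \frac{26}{51} = - \frac{863578}{1131945}$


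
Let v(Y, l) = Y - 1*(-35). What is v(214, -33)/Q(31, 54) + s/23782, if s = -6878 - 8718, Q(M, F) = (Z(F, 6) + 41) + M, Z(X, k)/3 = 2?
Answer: 784205/309166 ≈ 2.5365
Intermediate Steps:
Z(X, k) = 6 (Z(X, k) = 3*2 = 6)
Q(M, F) = 47 + M (Q(M, F) = (6 + 41) + M = 47 + M)
s = -15596
v(Y, l) = 35 + Y (v(Y, l) = Y + 35 = 35 + Y)
v(214, -33)/Q(31, 54) + s/23782 = (35 + 214)/(47 + 31) - 15596/23782 = 249/78 - 15596*1/23782 = 249*(1/78) - 7798/11891 = 83/26 - 7798/11891 = 784205/309166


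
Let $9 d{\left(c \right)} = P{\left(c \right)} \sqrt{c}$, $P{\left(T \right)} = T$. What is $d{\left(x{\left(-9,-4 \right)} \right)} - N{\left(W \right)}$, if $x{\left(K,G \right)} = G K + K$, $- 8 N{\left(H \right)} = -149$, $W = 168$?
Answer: $- \frac{149}{8} + 9 \sqrt{3} \approx -3.0365$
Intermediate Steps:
$N{\left(H \right)} = \frac{149}{8}$ ($N{\left(H \right)} = \left(- \frac{1}{8}\right) \left(-149\right) = \frac{149}{8}$)
$x{\left(K,G \right)} = K + G K$
$d{\left(c \right)} = \frac{c^{\frac{3}{2}}}{9}$ ($d{\left(c \right)} = \frac{c \sqrt{c}}{9} = \frac{c^{\frac{3}{2}}}{9}$)
$d{\left(x{\left(-9,-4 \right)} \right)} - N{\left(W \right)} = \frac{\left(- 9 \left(1 - 4\right)\right)^{\frac{3}{2}}}{9} - \frac{149}{8} = \frac{\left(\left(-9\right) \left(-3\right)\right)^{\frac{3}{2}}}{9} - \frac{149}{8} = \frac{27^{\frac{3}{2}}}{9} - \frac{149}{8} = \frac{81 \sqrt{3}}{9} - \frac{149}{8} = 9 \sqrt{3} - \frac{149}{8} = - \frac{149}{8} + 9 \sqrt{3}$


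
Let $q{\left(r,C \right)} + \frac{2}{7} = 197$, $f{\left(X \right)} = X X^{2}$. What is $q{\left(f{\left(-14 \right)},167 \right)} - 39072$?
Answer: $- \frac{272127}{7} \approx -38875.0$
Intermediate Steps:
$f{\left(X \right)} = X^{3}$
$q{\left(r,C \right)} = \frac{1377}{7}$ ($q{\left(r,C \right)} = - \frac{2}{7} + 197 = \frac{1377}{7}$)
$q{\left(f{\left(-14 \right)},167 \right)} - 39072 = \frac{1377}{7} - 39072 = - \frac{272127}{7}$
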